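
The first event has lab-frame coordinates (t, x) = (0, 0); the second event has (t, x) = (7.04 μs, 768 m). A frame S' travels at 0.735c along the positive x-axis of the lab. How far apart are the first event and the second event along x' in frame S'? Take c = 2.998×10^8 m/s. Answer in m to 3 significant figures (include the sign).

γ = 1/√(1 − 0.735²) = 1.4748
Δx' = γ(Δx − vΔt) = 1.4748 × (768 m − 0.735×(2.998×10^8 m/s)×7.04×10^-6 s)
= 1.4748 × (-783.29 m) = -1160 m

Δx' ≈ -1160 m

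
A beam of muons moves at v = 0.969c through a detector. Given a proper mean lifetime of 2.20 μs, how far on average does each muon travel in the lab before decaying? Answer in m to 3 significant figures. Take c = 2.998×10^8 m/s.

d ≈ 2590 m

γ = 1/√(1 − 0.969²) = 4.0476
Dilated lifetime: Δt = γτ₀ = 4.0476 × 2.20 μs = 8.9047 μs
d = vΔt = 0.969c × 8.9047 μs = 2.9051×10^8 m/s × 8.9047×10^-6 s = 2590 m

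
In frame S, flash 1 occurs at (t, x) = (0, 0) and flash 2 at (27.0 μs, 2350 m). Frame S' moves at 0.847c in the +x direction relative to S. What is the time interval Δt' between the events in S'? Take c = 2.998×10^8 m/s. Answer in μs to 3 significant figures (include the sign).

Δt' ≈ 38.3 μs

γ = 1/√(1 − 0.847²) = 1.8811
Δt' = γ(Δt − vΔx/c²) = 1.8811 × (27.0 μs − 0.847×2350 m / (2.998×10^8 m/s))
= 1.8811 × (20.361 μs) = 38.3 μs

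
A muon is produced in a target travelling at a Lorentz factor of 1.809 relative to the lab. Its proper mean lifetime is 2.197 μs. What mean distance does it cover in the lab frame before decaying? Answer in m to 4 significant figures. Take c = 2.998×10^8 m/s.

β = √(1 − 1/γ²) = √(1 − 1/1.809²) = 0.833320
Dilated lifetime: Δt = γτ₀ = 1.809 × 2.197 μs = 3.97437 μs
d = vΔt = 0.833320c × 3.97437 μs = 2.49829×10^8 m/s × 3.97437×10^-6 s = 992.9 m

d ≈ 992.9 m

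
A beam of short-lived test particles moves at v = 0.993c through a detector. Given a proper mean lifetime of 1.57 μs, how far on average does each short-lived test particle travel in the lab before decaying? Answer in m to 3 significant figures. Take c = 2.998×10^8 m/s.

d ≈ 3960 m

γ = 1/√(1 − 0.993²) = 8.4664
Dilated lifetime: Δt = γτ₀ = 8.4664 × 1.57 μs = 13.292 μs
d = vΔt = 0.993c × 13.292 μs = 2.9770×10^8 m/s × 1.3292×10^-5 s = 3960 m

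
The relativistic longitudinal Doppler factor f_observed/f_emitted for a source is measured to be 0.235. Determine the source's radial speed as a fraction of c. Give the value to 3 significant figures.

β ≈ 0.895

f_obs/f_src = √((1−β)/(1+β)) = 0.235  ⇒  (1−β)/(1+β) = 0.055225
β = |1 − D²|/(1 + D²) = |1 − 0.055225|/(1 + 0.055225) = 0.895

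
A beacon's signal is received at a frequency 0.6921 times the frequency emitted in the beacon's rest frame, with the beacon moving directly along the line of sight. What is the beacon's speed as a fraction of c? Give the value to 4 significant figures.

β ≈ 0.3523

f_obs/f_src = √((1−β)/(1+β)) = 0.6921  ⇒  (1−β)/(1+β) = 0.479002
β = |1 − D²|/(1 + D²) = |1 − 0.479002|/(1 + 0.479002) = 0.3523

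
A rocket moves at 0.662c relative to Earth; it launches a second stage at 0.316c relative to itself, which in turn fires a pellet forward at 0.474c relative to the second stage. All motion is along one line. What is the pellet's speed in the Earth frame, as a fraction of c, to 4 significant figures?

Compose boost 2: (0.316 + 0.662)/(1 + 0.316×0.662) = 0.9780/1.20919 = 0.808805
Compose boost 3: (0.474 + 0.808805)/(1 + 0.474×0.808805) = 1.28280/1.38337 = 0.9273

u ≈ 0.9273c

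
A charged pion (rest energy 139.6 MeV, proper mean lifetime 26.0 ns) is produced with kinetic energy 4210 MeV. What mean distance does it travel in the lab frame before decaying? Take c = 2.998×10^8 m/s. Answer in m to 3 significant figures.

γ = 1 + K/(m₀c²) = 1 + 4210/139.6 = 31.158
β = √(1 − 1/γ²) = 0.99948
Dilated lifetime: γτ₀ = 31.158 × 26.0 ns = 810.10 ns
d = βc·γτ₀ = 0.99948 × (2.998×10^8 m/s) × 8.1010×10^-7 s = 243 m

d ≈ 243 m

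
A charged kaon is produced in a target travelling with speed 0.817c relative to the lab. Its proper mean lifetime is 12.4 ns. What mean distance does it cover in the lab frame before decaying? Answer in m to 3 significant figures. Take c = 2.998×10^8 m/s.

d ≈ 5.27 m

γ = 1/√(1 − 0.817²) = 1.7342
Dilated lifetime: Δt = γτ₀ = 1.7342 × 12.4 ns = 21.504 ns
d = vΔt = 0.817c × 21.504 ns = 2.4494×10^8 m/s × 2.1504×10^-8 s = 5.27 m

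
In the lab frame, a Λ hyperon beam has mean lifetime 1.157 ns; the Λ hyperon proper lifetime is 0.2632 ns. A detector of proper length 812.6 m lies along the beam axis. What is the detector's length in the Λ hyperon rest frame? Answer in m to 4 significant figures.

Time dilation ⇒ γ = Δt/τ₀ = 1.157/0.2632 = 4.39590
Length contraction: L = L₀/γ = 812.6/4.39590 = 184.9 m

L ≈ 184.9 m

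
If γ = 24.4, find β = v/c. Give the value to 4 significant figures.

β = √(1 − 1/γ²) = √(1 − 1/24.4²) = √(0.998320) = 0.9992

β ≈ 0.9992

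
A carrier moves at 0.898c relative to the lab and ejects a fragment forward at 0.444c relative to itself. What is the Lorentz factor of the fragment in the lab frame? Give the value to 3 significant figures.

u_lab = (0.444 + 0.898)/(1 + 0.444×0.898) = 1.342/1.39871 = 0.959454
γ = 1/√(1 − 0.959454²) = 3.55

γ ≈ 3.55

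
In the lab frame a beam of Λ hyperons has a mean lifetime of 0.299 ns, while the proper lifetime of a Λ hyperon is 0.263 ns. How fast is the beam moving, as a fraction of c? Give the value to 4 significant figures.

β ≈ 0.4757

γ = Δt/τ₀ = 0.299/0.263 = 1.13688
β = √(1 − 1/γ²) = √(1 − 1/1.13688²) = 0.4757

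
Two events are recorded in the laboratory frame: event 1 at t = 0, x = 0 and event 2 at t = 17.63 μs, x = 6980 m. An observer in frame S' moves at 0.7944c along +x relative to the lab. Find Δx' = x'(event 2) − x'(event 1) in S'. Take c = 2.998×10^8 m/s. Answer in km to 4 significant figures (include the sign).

Δx' ≈ 4.579 km

γ = 1/√(1 − 0.7944²) = 1.64638
Δx' = γ(Δx − vΔt) = 1.64638 × (6980 m − 0.7944×(2.998×10^8 m/s)×17.63×10^-6 s)
= 1.64638 × (2781.22 m) = 4.579 km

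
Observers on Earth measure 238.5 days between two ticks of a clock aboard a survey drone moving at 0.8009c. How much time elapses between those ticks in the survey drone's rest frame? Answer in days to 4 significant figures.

γ = 1/√(1 − 0.8009²) = 1.67001
Proper time: τ₀ = Δt/γ = 238.5/1.67001 = 142.8 days

τ₀ ≈ 142.8 days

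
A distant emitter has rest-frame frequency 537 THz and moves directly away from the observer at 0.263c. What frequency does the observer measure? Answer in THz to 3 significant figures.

Relativistic Doppler: f_obs = f_src √((1−β)/(1+β))
= 537 × √(0.73700/1.2630) = 537 × 0.76389 = 410 THz

f_obs ≈ 410 THz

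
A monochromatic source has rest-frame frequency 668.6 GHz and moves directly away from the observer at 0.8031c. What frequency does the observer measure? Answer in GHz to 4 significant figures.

Relativistic Doppler: f_obs = f_src √((1−β)/(1+β))
= 668.6 × √(0.196900/1.80310) = 668.6 × 0.330455 = 220.9 GHz

f_obs ≈ 220.9 GHz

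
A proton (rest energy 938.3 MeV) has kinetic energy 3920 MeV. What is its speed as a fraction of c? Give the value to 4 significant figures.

β ≈ 0.9812

γ = 1 + K/(m₀c²) = 1 + 3920/938.3 = 5.17777
β = √(1 − 1/γ²) = 0.9812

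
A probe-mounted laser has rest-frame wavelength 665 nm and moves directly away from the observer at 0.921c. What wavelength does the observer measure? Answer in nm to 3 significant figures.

λ_obs ≈ 3280 nm

Relativistic Doppler: λ_obs = λ_src √((1+β)/(1−β))
= 665 × √(1.9210/0.079000) = 665 × 4.9312 = 3280 nm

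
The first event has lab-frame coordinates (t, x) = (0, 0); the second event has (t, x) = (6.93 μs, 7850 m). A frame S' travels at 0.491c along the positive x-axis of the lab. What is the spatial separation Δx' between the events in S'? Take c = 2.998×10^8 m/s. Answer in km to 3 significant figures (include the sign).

γ = 1/√(1 − 0.491²) = 1.1479
Δx' = γ(Δx − vΔt) = 1.1479 × (7850 m − 0.491×(2.998×10^8 m/s)×6.93×10^-6 s)
= 1.1479 × (6829.9 m) = 7.84 km

Δx' ≈ 7.84 km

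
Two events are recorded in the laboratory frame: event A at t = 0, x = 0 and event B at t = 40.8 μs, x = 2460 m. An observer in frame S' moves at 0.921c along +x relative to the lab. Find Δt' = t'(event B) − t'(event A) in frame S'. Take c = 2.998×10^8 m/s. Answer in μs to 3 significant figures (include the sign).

γ = 1/√(1 − 0.921²) = 2.5670
Δt' = γ(Δt − vΔx/c²) = 2.5670 × (40.8 μs − 0.921×2460 m / (2.998×10^8 m/s))
= 2.5670 × (33.243 μs) = 85.3 μs

Δt' ≈ 85.3 μs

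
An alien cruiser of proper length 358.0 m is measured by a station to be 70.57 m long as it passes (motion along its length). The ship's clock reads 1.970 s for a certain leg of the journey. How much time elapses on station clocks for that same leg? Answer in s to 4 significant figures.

Length contraction ⇒ γ = L₀/L = 358.0/70.57 = 5.07298
Time dilation: Δt = γτ₀ = 5.07298 × 1.970 s = 9.994 s

Δt ≈ 9.994 s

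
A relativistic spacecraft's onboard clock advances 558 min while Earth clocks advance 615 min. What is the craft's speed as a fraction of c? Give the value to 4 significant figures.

γ = Δt/τ₀ = 615/558 = 1.10215
β = √(1 − 1/γ²) = √(1 − 1/1.10215²) = 0.4204

β ≈ 0.4204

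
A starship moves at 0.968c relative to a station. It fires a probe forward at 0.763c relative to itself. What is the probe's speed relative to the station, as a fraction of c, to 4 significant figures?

u ≈ 0.9956c

Relativistic velocity addition: u = (u' + v)/(1 + u'v/c²)
= (0.763 + 0.968)/(1 + 0.763×0.968) = 1.731/1.73858 = 0.9956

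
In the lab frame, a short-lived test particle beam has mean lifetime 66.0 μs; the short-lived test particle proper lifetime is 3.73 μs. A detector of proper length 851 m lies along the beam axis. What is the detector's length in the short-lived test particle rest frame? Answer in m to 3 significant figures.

L ≈ 48.1 m

Time dilation ⇒ γ = Δt/τ₀ = 66.0/3.73 = 17.694
Length contraction: L = L₀/γ = 851/17.694 = 48.1 m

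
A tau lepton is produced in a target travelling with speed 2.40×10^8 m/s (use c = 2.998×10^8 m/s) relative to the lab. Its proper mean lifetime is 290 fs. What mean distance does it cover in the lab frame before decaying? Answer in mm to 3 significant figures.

β = v/c = 2.40×10^8 / 2.998×10^8 = 0.80053
γ = 1/√(1 − 0.80053²) = 1.6686
Dilated lifetime: Δt = γτ₀ = 1.6686 × 290 fs = 483.91 fs
d = vΔt = 0.80053c × 483.91 fs = 2.4000×10^8 m/s × 4.8391×10^-13 s = 0.116 mm

d ≈ 0.116 mm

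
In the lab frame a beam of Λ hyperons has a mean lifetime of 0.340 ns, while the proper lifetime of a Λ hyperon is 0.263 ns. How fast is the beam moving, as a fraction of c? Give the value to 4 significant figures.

β ≈ 0.6338

γ = Δt/τ₀ = 0.340/0.263 = 1.29278
β = √(1 − 1/γ²) = √(1 − 1/1.29278²) = 0.6338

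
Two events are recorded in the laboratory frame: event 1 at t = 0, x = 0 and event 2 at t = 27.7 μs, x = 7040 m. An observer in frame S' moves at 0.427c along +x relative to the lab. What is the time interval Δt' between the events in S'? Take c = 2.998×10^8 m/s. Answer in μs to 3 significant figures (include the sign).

γ = 1/√(1 − 0.427²) = 1.1059
Δt' = γ(Δt − vΔx/c²) = 1.1059 × (27.7 μs − 0.427×7040 m / (2.998×10^8 m/s))
= 1.1059 × (17.673 μs) = 19.5 μs

Δt' ≈ 19.5 μs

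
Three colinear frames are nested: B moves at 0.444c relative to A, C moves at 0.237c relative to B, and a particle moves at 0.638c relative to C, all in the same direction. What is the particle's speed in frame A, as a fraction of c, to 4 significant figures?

u ≈ 0.9003c

Compose boost 2: (0.237 + 0.444)/(1 + 0.237×0.444) = 0.6810/1.10523 = 0.616162
Compose boost 3: (0.638 + 0.616162)/(1 + 0.638×0.616162) = 1.25416/1.39311 = 0.9003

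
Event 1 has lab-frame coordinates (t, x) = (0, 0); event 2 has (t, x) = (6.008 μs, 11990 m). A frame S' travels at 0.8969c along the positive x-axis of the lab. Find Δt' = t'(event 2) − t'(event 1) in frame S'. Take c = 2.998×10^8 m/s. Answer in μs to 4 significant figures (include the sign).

γ = 1/√(1 − 0.8969²) = 2.26125
Δt' = γ(Δt − vΔx/c²) = 2.26125 × (6.008 μs − 0.8969×11990 m / (2.998×10^8 m/s))
= 2.26125 × (-29.8620 μs) = -67.53 μs

Δt' ≈ -67.53 μs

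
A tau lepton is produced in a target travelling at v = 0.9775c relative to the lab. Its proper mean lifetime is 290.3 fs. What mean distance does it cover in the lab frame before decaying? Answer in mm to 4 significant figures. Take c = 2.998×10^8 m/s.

d ≈ 0.4033 mm

γ = 1/√(1 − 0.9775²) = 4.74079
Dilated lifetime: Δt = γτ₀ = 4.74079 × 290.3 fs = 1376.25 fs
d = vΔt = 0.9775c × 1376.25 fs = 2.93054×10^8 m/s × 1.37625×10^-12 s = 0.4033 mm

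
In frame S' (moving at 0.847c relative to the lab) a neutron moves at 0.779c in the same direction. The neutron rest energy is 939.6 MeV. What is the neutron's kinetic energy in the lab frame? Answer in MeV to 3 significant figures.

K ≈ 3740 MeV

u_lab = (0.779 + 0.847)/(1 + 0.779×0.847) = 0.979628
γ = 1/√(1 − 0.979628²) = 4.9796
K = (γ − 1)m₀c² = (4.9796 − 1) × 939.6 = 3.9796 × 939.6 = 3740 MeV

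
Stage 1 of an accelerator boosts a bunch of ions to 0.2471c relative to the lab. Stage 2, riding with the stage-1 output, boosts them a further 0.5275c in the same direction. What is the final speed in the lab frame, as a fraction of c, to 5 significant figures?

u ≈ 0.68528c

Compose boost 2: (0.5275 + 0.2471)/(1 + 0.5275×0.2471) = 0.77460/1.130345 = 0.68528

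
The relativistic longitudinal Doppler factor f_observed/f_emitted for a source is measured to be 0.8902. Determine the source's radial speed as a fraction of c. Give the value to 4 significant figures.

f_obs/f_src = √((1−β)/(1+β)) = 0.8902  ⇒  (1−β)/(1+β) = 0.792456
β = |1 − D²|/(1 + D²) = |1 − 0.792456|/(1 + 0.792456) = 0.1158

β ≈ 0.1158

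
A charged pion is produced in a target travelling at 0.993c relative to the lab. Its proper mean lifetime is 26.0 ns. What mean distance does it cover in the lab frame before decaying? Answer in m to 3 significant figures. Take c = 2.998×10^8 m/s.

γ = 1/√(1 − 0.993²) = 8.4664
Dilated lifetime: Δt = γτ₀ = 8.4664 × 26.0 ns = 220.13 ns
d = vΔt = 0.993c × 220.13 ns = 2.9770×10^8 m/s × 2.2013×10^-7 s = 65.5 m

d ≈ 65.5 m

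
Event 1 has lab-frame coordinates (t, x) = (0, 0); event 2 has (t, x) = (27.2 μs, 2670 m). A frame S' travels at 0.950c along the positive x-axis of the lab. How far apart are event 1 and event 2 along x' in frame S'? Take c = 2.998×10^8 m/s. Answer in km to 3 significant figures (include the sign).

Δx' ≈ -16.3 km

γ = 1/√(1 − 0.950²) = 3.2026
Δx' = γ(Δx − vΔt) = 3.2026 × (2670 m − 0.950×(2.998×10^8 m/s)×27.2×10^-6 s)
= 3.2026 × (-5076.8 m) = -16.3 km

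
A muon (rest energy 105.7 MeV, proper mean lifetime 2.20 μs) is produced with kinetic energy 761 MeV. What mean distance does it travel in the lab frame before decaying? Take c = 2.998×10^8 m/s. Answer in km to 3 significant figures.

γ = 1 + K/(m₀c²) = 1 + 761/105.7 = 8.1996
β = √(1 − 1/γ²) = 0.99254
Dilated lifetime: γτ₀ = 8.1996 × 2.20 μs = 18.039 μs
d = βc·γτ₀ = 0.99254 × (2.998×10^8 m/s) × 1.8039×10^-5 s = 5.37 km

d ≈ 5.37 km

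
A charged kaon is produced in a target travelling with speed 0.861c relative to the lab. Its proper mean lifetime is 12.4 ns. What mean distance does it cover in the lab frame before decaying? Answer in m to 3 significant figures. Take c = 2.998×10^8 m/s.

γ = 1/√(1 − 0.861²) = 1.9662
Dilated lifetime: Δt = γτ₀ = 1.9662 × 12.4 ns = 24.380 ns
d = vΔt = 0.861c × 24.380 ns = 2.5813×10^8 m/s × 2.4380×10^-8 s = 6.29 m

d ≈ 6.29 m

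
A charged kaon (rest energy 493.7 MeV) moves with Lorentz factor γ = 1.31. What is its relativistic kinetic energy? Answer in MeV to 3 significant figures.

γ = 1.31 (given)
K = (γ − 1)m₀c² = (1.31 − 1) × 493.7 MeV = 0.31000 × 493.7 MeV = 153 MeV

K ≈ 153 MeV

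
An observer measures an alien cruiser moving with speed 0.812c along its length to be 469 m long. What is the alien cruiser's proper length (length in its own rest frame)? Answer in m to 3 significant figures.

L₀ ≈ 804 m

γ = 1/√(1 − 0.812²) = 1.7133
L₀ = γL = 1.7133 × 469 = 804 m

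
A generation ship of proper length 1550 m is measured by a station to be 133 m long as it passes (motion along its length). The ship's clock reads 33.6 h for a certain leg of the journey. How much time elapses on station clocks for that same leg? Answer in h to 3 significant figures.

Δt ≈ 392 h

Length contraction ⇒ γ = L₀/L = 1550/133 = 11.654
Time dilation: Δt = γτ₀ = 11.654 × 33.6 h = 392 h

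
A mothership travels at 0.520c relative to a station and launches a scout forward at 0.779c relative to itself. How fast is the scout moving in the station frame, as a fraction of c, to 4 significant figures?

u ≈ 0.9245c

Compose boost 2: (0.779 + 0.520)/(1 + 0.779×0.520) = 1.299/1.40508 = 0.9245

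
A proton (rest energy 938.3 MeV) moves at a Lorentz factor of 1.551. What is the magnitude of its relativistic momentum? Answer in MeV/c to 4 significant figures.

β = √(1 − 1/γ²) = √(1 − 1/1.551²) = 0.764397
p = γβm₀c = 1.551 × 0.764397 × 938.3 MeV/c = 1112 MeV/c

p ≈ 1112 MeV/c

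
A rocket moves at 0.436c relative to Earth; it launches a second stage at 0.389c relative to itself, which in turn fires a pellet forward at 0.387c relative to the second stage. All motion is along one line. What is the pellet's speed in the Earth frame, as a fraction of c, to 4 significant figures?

Compose boost 2: (0.389 + 0.436)/(1 + 0.389×0.436) = 0.8250/1.16960 = 0.705367
Compose boost 3: (0.387 + 0.705367)/(1 + 0.387×0.705367) = 1.09237/1.27298 = 0.8581

u ≈ 0.8581c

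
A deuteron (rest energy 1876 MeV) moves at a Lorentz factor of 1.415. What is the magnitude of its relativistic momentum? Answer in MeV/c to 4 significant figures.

β = √(1 − 1/γ²) = √(1 − 1/1.415²) = 0.707500
p = γβm₀c = 1.415 × 0.707500 × 1876 MeV/c = 1878 MeV/c

p ≈ 1878 MeV/c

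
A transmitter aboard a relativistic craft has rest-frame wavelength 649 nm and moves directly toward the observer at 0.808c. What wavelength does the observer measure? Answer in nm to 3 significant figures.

λ_obs ≈ 211 nm

Relativistic Doppler: λ_obs = λ_src √((1−β)/(1+β))
= 649 × √(0.19200/1.8080) = 649 × 0.32588 = 211 nm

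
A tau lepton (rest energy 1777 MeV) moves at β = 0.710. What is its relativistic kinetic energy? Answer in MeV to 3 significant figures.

K ≈ 746 MeV

γ = 1/√(1 − 0.710²) = 1.4200
K = (γ − 1)m₀c² = (1.4200 − 1) × 1777 MeV = 0.42005 × 1777 MeV = 746 MeV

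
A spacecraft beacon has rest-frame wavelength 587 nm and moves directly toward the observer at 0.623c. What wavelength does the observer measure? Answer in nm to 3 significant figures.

λ_obs ≈ 283 nm

Relativistic Doppler: λ_obs = λ_src √((1−β)/(1+β))
= 587 × √(0.37700/1.6230) = 587 × 0.48196 = 283 nm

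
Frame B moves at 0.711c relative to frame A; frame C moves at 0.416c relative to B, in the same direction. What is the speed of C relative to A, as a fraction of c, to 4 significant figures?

u ≈ 0.8697c

Compose boost 2: (0.416 + 0.711)/(1 + 0.416×0.711) = 1.127/1.29578 = 0.8697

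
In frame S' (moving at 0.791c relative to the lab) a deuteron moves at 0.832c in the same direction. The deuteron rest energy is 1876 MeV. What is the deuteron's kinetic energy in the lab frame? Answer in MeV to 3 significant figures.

u_lab = (0.832 + 0.791)/(1 + 0.832×0.791) = 0.978824
γ = 1/√(1 − 0.978824²) = 4.8851
K = (γ − 1)m₀c² = (4.8851 − 1) × 1876 = 3.8851 × 1876 = 7290 MeV

K ≈ 7290 MeV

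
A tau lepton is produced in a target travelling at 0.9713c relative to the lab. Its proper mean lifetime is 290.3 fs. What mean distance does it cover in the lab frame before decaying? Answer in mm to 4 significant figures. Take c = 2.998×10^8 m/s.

γ = 1/√(1 − 0.9713²) = 4.20419
Dilated lifetime: Δt = γτ₀ = 4.20419 × 290.3 fs = 1220.48 fs
d = vΔt = 0.9713c × 1220.48 fs = 2.91196×10^8 m/s × 1.22048×10^-12 s = 0.3554 mm

d ≈ 0.3554 mm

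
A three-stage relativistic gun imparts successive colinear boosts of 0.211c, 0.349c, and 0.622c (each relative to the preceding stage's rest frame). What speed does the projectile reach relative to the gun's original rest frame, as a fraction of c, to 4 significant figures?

Compose boost 2: (0.349 + 0.211)/(1 + 0.349×0.211) = 0.5600/1.07364 = 0.521591
Compose boost 3: (0.622 + 0.521591)/(1 + 0.622×0.521591) = 1.14359/1.32443 = 0.8635

u ≈ 0.8635c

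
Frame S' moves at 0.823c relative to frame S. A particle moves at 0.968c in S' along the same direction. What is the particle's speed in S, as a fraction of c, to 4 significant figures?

u ≈ 0.9968c

Relativistic velocity addition: u = (u' + v)/(1 + u'v/c²)
= (0.968 + 0.823)/(1 + 0.968×0.823) = 1.791/1.79666 = 0.9968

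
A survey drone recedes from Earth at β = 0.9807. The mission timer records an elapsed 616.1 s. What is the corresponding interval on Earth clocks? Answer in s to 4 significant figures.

Δt ≈ 3151 s

γ = 1/√(1 − 0.9807²) = 5.11460
Time dilation: Δt = γτ₀ = 5.11460 × 616.1 s = 3151 s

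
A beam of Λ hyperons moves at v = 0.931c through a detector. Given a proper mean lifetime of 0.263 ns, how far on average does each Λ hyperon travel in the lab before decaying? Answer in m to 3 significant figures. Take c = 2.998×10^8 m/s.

γ = 1/√(1 − 0.931²) = 2.7396
Dilated lifetime: Δt = γτ₀ = 2.7396 × 0.263 ns = 0.72051 ns
d = vΔt = 0.931c × 0.72051 ns = 2.7911×10^8 m/s × 7.2051×10^-10 s = 0.201 m

d ≈ 0.201 m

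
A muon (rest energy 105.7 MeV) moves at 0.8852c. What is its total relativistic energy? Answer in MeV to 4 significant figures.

γ = 1/√(1 − 0.8852²) = 2.14956
E = γm₀c² = 2.14956 × 105.7 MeV = 227.2 MeV

E ≈ 227.2 MeV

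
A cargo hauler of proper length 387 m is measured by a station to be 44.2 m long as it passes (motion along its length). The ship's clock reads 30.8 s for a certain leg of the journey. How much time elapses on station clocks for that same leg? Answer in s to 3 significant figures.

Δt ≈ 270 s

Length contraction ⇒ γ = L₀/L = 387/44.2 = 8.7557
Time dilation: Δt = γτ₀ = 8.7557 × 30.8 s = 270 s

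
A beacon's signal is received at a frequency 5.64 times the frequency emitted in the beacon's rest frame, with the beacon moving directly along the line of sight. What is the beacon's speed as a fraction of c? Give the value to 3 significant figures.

f_obs/f_src = √((1+β)/(1−β)) = 5.64  ⇒  (1+β)/(1−β) = 31.810
β = |1 − D²|/(1 + D²) = |1 − 31.810|/(1 + 31.810) = 0.939

β ≈ 0.939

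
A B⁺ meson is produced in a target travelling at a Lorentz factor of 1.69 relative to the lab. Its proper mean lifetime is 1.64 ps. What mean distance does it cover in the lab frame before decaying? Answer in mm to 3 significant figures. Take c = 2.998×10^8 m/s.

d ≈ 0.670 mm

β = √(1 − 1/γ²) = √(1 − 1/1.69²) = 0.80615
Dilated lifetime: Δt = γτ₀ = 1.69 × 1.64 ps = 2.7716 ps
d = vΔt = 0.80615c × 2.7716 ps = 2.4168×10^8 m/s × 2.7716×10^-12 s = 0.670 mm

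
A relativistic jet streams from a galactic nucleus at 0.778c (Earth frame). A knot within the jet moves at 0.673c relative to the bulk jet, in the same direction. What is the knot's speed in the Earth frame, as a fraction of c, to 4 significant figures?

u ≈ 0.9524c

Relativistic velocity addition: u = (u' + v)/(1 + u'v/c²)
= (0.673 + 0.778)/(1 + 0.673×0.778) = 1.451/1.52359 = 0.9524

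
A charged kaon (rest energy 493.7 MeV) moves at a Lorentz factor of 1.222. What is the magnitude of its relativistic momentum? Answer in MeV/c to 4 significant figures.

β = √(1 − 1/γ²) = √(1 − 1/1.222²) = 0.574748
p = γβm₀c = 1.222 × 0.574748 × 493.7 MeV/c = 346.7 MeV/c

p ≈ 346.7 MeV/c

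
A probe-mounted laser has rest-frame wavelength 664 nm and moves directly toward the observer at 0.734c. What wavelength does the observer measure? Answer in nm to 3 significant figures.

Relativistic Doppler: λ_obs = λ_src √((1−β)/(1+β))
= 664 × √(0.26600/1.7340) = 664 × 0.39167 = 260 nm

λ_obs ≈ 260 nm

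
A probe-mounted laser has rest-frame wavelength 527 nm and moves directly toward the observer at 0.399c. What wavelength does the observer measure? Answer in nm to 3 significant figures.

Relativistic Doppler: λ_obs = λ_src √((1−β)/(1+β))
= 527 × √(0.60100/1.3990) = 527 × 0.65543 = 345 nm

λ_obs ≈ 345 nm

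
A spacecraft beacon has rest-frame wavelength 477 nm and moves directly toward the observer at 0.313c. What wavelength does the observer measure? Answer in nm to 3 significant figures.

λ_obs ≈ 345 nm

Relativistic Doppler: λ_obs = λ_src √((1−β)/(1+β))
= 477 × √(0.68700/1.3130) = 477 × 0.72335 = 345 nm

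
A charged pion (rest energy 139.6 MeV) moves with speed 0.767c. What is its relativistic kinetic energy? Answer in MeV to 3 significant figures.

γ = 1/√(1 − 0.767²) = 1.5585
K = (γ − 1)m₀c² = (1.5585 − 1) × 139.6 MeV = 0.55849 × 139.6 MeV = 78.0 MeV

K ≈ 78.0 MeV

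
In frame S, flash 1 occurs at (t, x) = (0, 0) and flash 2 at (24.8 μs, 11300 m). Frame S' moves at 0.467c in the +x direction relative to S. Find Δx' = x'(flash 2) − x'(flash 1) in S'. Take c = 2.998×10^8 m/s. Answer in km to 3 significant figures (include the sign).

Δx' ≈ 8.85 km

γ = 1/√(1 − 0.467²) = 1.1309
Δx' = γ(Δx − vΔt) = 1.1309 × (11300 m − 0.467×(2.998×10^8 m/s)×24.8×10^-6 s)
= 1.1309 × (7827.8 m) = 8.85 km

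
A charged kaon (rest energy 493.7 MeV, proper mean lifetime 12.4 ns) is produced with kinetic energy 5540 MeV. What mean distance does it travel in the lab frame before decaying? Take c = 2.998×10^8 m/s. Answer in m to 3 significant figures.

d ≈ 45.3 m

γ = 1 + K/(m₀c²) = 1 + 5540/493.7 = 12.221
β = √(1 − 1/γ²) = 0.99665
Dilated lifetime: γτ₀ = 12.221 × 12.4 ns = 151.55 ns
d = βc·γτ₀ = 0.99665 × (2.998×10^8 m/s) × 1.5155×10^-7 s = 45.3 m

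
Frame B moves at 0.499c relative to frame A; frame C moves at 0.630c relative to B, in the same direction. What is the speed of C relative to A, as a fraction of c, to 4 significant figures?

Compose boost 2: (0.630 + 0.499)/(1 + 0.630×0.499) = 1.129/1.31437 = 0.8590

u ≈ 0.8590c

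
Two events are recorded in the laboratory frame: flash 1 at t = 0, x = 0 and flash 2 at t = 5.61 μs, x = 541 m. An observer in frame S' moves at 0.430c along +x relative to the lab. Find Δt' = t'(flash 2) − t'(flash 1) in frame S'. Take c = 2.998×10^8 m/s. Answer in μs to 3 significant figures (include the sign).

γ = 1/√(1 − 0.430²) = 1.1076
Δt' = γ(Δt − vΔx/c²) = 1.1076 × (5.61 μs − 0.430×541 m / (2.998×10^8 m/s))
= 1.1076 × (4.8340 μs) = 5.35 μs

Δt' ≈ 5.35 μs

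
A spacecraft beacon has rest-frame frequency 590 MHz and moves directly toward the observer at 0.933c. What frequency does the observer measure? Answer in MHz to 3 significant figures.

Relativistic Doppler: f_obs = f_src √((1+β)/(1−β))
= 590 × √(1.9330/0.067000) = 590 × 5.3713 = 3170 MHz

f_obs ≈ 3170 MHz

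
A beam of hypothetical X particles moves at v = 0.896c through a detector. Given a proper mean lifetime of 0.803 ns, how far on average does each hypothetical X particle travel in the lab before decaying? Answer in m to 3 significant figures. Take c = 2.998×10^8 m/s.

γ = 1/√(1 − 0.896²) = 2.2520
Dilated lifetime: Δt = γτ₀ = 2.2520 × 0.803 ns = 1.8083 ns
d = vΔt = 0.896c × 1.8083 ns = 2.6862×10^8 m/s × 1.8083×10^-9 s = 0.486 m

d ≈ 0.486 m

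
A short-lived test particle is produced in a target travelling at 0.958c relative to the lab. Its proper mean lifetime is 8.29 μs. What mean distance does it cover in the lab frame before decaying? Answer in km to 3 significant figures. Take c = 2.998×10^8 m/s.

γ = 1/√(1 − 0.958²) = 3.4871
Dilated lifetime: Δt = γτ₀ = 3.4871 × 8.29 μs = 28.908 μs
d = vΔt = 0.958c × 28.908 μs = 2.8721×10^8 m/s × 2.8908×10^-5 s = 8.30 km

d ≈ 8.30 km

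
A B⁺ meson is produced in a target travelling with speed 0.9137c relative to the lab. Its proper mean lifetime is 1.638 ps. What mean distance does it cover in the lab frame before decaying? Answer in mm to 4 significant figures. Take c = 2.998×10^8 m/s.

γ = 1/√(1 − 0.9137²) = 2.46069
Dilated lifetime: Δt = γτ₀ = 2.46069 × 1.638 ps = 4.03062 ps
d = vΔt = 0.9137c × 4.03062 ps = 2.73927×10^8 m/s × 4.03062×10^-12 s = 1.104 mm

d ≈ 1.104 mm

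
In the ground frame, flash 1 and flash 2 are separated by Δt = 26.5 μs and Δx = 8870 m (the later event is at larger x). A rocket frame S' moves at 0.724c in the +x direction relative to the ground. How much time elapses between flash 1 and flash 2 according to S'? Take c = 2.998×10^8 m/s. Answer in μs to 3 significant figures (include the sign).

γ = 1/√(1 − 0.724²) = 1.4497
Δt' = γ(Δt − vΔx/c²) = 1.4497 × (26.5 μs − 0.724×8870 m / (2.998×10^8 m/s))
= 1.4497 × (5.0795 μs) = 7.36 μs

Δt' ≈ 7.36 μs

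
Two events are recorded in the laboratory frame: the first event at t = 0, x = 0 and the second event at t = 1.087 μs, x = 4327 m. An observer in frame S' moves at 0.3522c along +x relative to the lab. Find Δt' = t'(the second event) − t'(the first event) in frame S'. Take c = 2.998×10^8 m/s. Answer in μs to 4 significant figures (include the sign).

Δt' ≈ -4.270 μs

γ = 1/√(1 − 0.3522²) = 1.06846
Δt' = γ(Δt − vΔx/c²) = 1.06846 × (1.087 μs − 0.3522×4327 m / (2.998×10^8 m/s))
= 1.06846 × (-3.99629 μs) = -4.270 μs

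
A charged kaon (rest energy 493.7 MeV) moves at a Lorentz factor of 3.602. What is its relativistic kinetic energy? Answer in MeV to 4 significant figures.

K ≈ 1285 MeV

γ = 3.602 (given)
K = (γ − 1)m₀c² = (3.602 − 1) × 493.7 MeV = 2.60200 × 493.7 MeV = 1285 MeV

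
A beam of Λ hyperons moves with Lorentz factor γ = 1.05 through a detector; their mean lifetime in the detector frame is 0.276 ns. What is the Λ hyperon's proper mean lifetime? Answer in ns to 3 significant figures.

τ₀ ≈ 0.263 ns

γ = 1.05 (given)
Proper time: τ₀ = Δt/γ = 0.276/1.05 = 0.263 ns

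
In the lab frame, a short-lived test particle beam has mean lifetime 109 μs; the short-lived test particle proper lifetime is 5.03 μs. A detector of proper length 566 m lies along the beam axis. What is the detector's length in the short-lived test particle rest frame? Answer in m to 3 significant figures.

L ≈ 26.1 m

Time dilation ⇒ γ = Δt/τ₀ = 109/5.03 = 21.670
Length contraction: L = L₀/γ = 566/21.670 = 26.1 m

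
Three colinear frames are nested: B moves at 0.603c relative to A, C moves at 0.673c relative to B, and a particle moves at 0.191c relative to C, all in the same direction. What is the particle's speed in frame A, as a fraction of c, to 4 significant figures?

Compose boost 2: (0.673 + 0.603)/(1 + 0.673×0.603) = 1.276/1.40582 = 0.907656
Compose boost 3: (0.191 + 0.907656)/(1 + 0.191×0.907656) = 1.09866/1.17336 = 0.9363

u ≈ 0.9363c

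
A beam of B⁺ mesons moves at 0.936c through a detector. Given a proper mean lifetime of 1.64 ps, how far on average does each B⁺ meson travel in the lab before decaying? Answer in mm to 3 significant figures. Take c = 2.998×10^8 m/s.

γ = 1/√(1 − 0.936²) = 2.8409
Dilated lifetime: Δt = γτ₀ = 2.8409 × 1.64 ps = 4.6591 ps
d = vΔt = 0.936c × 4.6591 ps = 2.8061×10^8 m/s × 4.6591×10^-12 s = 1.31 mm

d ≈ 1.31 mm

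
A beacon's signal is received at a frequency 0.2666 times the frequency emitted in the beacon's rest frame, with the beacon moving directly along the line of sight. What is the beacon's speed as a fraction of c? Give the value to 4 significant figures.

β ≈ 0.8673

f_obs/f_src = √((1−β)/(1+β)) = 0.2666  ⇒  (1−β)/(1+β) = 0.0710756
β = |1 − D²|/(1 + D²) = |1 − 0.0710756|/(1 + 0.0710756) = 0.8673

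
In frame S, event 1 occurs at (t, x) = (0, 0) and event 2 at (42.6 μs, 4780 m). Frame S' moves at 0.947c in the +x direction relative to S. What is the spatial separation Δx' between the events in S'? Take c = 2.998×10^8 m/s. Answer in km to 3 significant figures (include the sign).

γ = 1/√(1 − 0.947²) = 3.1130
Δx' = γ(Δx − vΔt) = 3.1130 × (4780 m − 0.947×(2.998×10^8 m/s)×42.6×10^-6 s)
= 3.1130 × (-7314.6 m) = -22.8 km

Δx' ≈ -22.8 km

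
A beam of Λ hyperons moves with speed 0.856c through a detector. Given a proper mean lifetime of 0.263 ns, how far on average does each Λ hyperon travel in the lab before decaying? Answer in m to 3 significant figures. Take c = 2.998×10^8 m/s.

γ = 1/√(1 − 0.856²) = 1.9343
Dilated lifetime: Δt = γτ₀ = 1.9343 × 0.263 ns = 0.50873 ns
d = vΔt = 0.856c × 0.50873 ns = 2.5663×10^8 m/s × 5.0873×10^-10 s = 0.131 m

d ≈ 0.131 m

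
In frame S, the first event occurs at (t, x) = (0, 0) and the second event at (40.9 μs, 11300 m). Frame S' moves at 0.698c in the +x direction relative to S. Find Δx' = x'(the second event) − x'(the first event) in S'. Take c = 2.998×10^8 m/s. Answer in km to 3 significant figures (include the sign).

γ = 1/√(1 − 0.698²) = 1.3965
Δx' = γ(Δx − vΔt) = 1.3965 × (11300 m − 0.698×(2.998×10^8 m/s)×40.9×10^-6 s)
= 1.3965 × (2741.2 m) = 3.83 km

Δx' ≈ 3.83 km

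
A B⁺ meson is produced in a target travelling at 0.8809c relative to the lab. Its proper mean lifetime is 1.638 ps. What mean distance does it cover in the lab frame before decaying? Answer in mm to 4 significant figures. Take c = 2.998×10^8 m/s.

d ≈ 0.9140 mm

γ = 1/√(1 − 0.8809²) = 2.11281
Dilated lifetime: Δt = γτ₀ = 2.11281 × 1.638 ps = 3.46079 ps
d = vΔt = 0.8809c × 3.46079 ps = 2.64094×10^8 m/s × 3.46079×10^-12 s = 0.9140 mm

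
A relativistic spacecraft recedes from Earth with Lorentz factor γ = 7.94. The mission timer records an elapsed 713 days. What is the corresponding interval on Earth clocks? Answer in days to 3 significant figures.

γ = 7.94 (given)
Time dilation: Δt = γτ₀ = 7.94 × 713 days = 5660 days

Δt ≈ 5660 days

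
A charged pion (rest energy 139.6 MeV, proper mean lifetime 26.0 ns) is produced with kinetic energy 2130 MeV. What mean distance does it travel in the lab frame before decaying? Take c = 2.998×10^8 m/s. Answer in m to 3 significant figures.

γ = 1 + K/(m₀c²) = 1 + 2130/139.6 = 16.258
β = √(1 − 1/γ²) = 0.99811
Dilated lifetime: γτ₀ = 16.258 × 26.0 ns = 422.70 ns
d = βc·γτ₀ = 0.99811 × (2.998×10^8 m/s) × 4.2270×10^-7 s = 126 m

d ≈ 126 m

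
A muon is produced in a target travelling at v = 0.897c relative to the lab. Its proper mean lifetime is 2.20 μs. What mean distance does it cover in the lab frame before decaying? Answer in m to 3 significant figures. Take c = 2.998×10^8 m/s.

γ = 1/√(1 − 0.897²) = 2.2623
Dilated lifetime: Δt = γτ₀ = 2.2623 × 2.20 μs = 4.9770 μs
d = vΔt = 0.897c × 4.9770 μs = 2.6892×10^8 m/s × 4.9770×10^-6 s = 1340 m

d ≈ 1340 m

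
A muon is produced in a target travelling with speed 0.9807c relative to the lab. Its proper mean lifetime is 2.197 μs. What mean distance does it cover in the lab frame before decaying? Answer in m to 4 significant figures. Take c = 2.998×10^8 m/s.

d ≈ 3304 m

γ = 1/√(1 − 0.9807²) = 5.11460
Dilated lifetime: Δt = γτ₀ = 5.11460 × 2.197 μs = 11.2368 μs
d = vΔt = 0.9807c × 11.2368 μs = 2.94014×10^8 m/s × 1.12368×10^-5 s = 3304 m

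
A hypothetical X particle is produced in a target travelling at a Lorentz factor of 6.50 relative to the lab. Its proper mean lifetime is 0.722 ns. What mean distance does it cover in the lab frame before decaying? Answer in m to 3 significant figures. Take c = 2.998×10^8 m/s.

d ≈ 1.39 m

β = √(1 − 1/γ²) = √(1 − 1/6.50²) = 0.98809
Dilated lifetime: Δt = γτ₀ = 6.50 × 0.722 ns = 4.6930 ns
d = vΔt = 0.98809c × 4.6930 ns = 2.9623×10^8 m/s × 4.6930×10^-9 s = 1.39 m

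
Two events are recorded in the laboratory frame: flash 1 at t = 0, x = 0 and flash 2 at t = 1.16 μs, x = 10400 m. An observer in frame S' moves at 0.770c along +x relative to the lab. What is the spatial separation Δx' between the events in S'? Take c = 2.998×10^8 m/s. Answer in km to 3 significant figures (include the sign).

γ = 1/√(1 − 0.770²) = 1.5673
Δx' = γ(Δx − vΔt) = 1.5673 × (10400 m − 0.770×(2.998×10^8 m/s)×1.16×10^-6 s)
= 1.5673 × (10132 m) = 15.9 km

Δx' ≈ 15.9 km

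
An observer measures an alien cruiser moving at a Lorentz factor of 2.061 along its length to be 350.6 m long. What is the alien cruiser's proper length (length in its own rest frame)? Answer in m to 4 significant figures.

γ = 2.061 (given)
L₀ = γL = 2.061 × 350.6 = 722.6 m

L₀ ≈ 722.6 m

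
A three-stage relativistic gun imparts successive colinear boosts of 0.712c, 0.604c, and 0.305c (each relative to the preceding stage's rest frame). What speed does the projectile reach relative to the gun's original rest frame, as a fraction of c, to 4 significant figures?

Compose boost 2: (0.604 + 0.712)/(1 + 0.604×0.712) = 1.316/1.43005 = 0.920249
Compose boost 3: (0.305 + 0.920249)/(1 + 0.305×0.920249) = 1.22525/1.28068 = 0.9567

u ≈ 0.9567c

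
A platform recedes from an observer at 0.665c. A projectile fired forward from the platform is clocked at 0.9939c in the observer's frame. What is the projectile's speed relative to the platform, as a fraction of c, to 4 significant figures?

u' ≈ 0.9700c

Inverse velocity addition: u' = (u − v)/(1 − uv/c²)
= (0.9939 − 0.665)/(1 − 0.9939×0.665) = 0.3289/0.339056 = 0.9700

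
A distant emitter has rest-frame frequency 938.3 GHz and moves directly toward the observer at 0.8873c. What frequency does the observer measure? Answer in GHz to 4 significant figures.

Relativistic Doppler: f_obs = f_src √((1+β)/(1−β))
= 938.3 × √(1.88730/0.112700) = 938.3 × 4.09222 = 3840 GHz

f_obs ≈ 3840 GHz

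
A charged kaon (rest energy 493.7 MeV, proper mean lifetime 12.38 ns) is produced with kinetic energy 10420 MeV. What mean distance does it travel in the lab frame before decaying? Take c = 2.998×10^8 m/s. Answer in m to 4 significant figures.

d ≈ 81.96 m

γ = 1 + K/(m₀c²) = 1 + 10420/493.7 = 22.1059
β = √(1 − 1/γ²) = 0.998976
Dilated lifetime: γτ₀ = 22.1059 × 12.38 ns = 273.671 ns
d = βc·γτ₀ = 0.998976 × (2.998×10^8 m/s) × 2.73671×10^-7 s = 81.96 m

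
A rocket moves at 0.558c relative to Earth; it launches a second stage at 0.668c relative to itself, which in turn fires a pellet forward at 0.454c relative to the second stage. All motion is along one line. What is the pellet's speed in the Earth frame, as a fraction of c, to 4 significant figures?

u ≈ 0.9585c

Compose boost 2: (0.668 + 0.558)/(1 + 0.668×0.558) = 1.226/1.37274 = 0.893102
Compose boost 3: (0.454 + 0.893102)/(1 + 0.454×0.893102) = 1.34710/1.40547 = 0.9585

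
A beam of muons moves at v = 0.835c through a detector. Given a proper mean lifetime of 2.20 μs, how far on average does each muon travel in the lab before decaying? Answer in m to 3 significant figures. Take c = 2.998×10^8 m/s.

γ = 1/√(1 − 0.835²) = 1.8174
Dilated lifetime: Δt = γτ₀ = 1.8174 × 2.20 μs = 3.9982 μs
d = vΔt = 0.835c × 3.9982 μs = 2.5033×10^8 m/s × 3.9982×10^-6 s = 1000 m

d ≈ 1000 m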